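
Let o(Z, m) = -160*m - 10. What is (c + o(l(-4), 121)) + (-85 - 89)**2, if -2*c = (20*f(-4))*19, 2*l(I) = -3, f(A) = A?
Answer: 11666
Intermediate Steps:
l(I) = -3/2 (l(I) = (1/2)*(-3) = -3/2)
o(Z, m) = -10 - 160*m
c = 760 (c = -20*(-4)*19/2 = -(-40)*19 = -1/2*(-1520) = 760)
(c + o(l(-4), 121)) + (-85 - 89)**2 = (760 + (-10 - 160*121)) + (-85 - 89)**2 = (760 + (-10 - 19360)) + (-174)**2 = (760 - 19370) + 30276 = -18610 + 30276 = 11666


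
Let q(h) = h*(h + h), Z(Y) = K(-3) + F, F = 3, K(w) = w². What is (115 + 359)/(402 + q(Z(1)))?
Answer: 79/115 ≈ 0.68696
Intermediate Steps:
Z(Y) = 12 (Z(Y) = (-3)² + 3 = 9 + 3 = 12)
q(h) = 2*h² (q(h) = h*(2*h) = 2*h²)
(115 + 359)/(402 + q(Z(1))) = (115 + 359)/(402 + 2*12²) = 474/(402 + 2*144) = 474/(402 + 288) = 474/690 = 474*(1/690) = 79/115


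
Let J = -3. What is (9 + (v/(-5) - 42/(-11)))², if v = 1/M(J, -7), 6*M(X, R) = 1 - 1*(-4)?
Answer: 11964681/75625 ≈ 158.21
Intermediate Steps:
M(X, R) = ⅚ (M(X, R) = (1 - 1*(-4))/6 = (1 + 4)/6 = (⅙)*5 = ⅚)
v = 6/5 (v = 1/(⅚) = 6/5 ≈ 1.2000)
(9 + (v/(-5) - 42/(-11)))² = (9 + ((6/5)/(-5) - 42/(-11)))² = (9 + ((6/5)*(-⅕) - 42*(-1/11)))² = (9 + (-6/25 + 42/11))² = (9 + 984/275)² = (3459/275)² = 11964681/75625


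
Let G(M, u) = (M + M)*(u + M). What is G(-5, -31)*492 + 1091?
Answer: 178211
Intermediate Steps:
G(M, u) = 2*M*(M + u) (G(M, u) = (2*M)*(M + u) = 2*M*(M + u))
G(-5, -31)*492 + 1091 = (2*(-5)*(-5 - 31))*492 + 1091 = (2*(-5)*(-36))*492 + 1091 = 360*492 + 1091 = 177120 + 1091 = 178211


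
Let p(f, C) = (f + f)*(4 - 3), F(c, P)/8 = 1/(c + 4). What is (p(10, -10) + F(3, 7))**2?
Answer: 21904/49 ≈ 447.02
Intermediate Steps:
F(c, P) = 8/(4 + c) (F(c, P) = 8/(c + 4) = 8/(4 + c))
p(f, C) = 2*f (p(f, C) = (2*f)*1 = 2*f)
(p(10, -10) + F(3, 7))**2 = (2*10 + 8/(4 + 3))**2 = (20 + 8/7)**2 = (148/7)**2 = 21904/49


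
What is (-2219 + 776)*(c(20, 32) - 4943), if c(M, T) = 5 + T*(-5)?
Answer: 7356414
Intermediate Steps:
c(M, T) = 5 - 5*T
(-2219 + 776)*(c(20, 32) - 4943) = (-2219 + 776)*((5 - 5*32) - 4943) = -1443*((5 - 160) - 4943) = -1443*(-155 - 4943) = -1443*(-5098) = 7356414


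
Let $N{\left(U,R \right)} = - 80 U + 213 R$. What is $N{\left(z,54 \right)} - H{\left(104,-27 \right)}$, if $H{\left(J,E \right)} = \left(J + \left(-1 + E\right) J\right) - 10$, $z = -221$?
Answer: $32000$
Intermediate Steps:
$H{\left(J,E \right)} = -10 + J + J \left(-1 + E\right)$ ($H{\left(J,E \right)} = \left(J + J \left(-1 + E\right)\right) - 10 = -10 + J + J \left(-1 + E\right)$)
$N{\left(z,54 \right)} - H{\left(104,-27 \right)} = \left(\left(-80\right) \left(-221\right) + 213 \cdot 54\right) - \left(-10 - 2808\right) = \left(17680 + 11502\right) - \left(-10 - 2808\right) = 29182 - -2818 = 29182 + 2818 = 32000$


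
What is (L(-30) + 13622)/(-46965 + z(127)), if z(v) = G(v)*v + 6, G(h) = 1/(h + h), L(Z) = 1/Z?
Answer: -408659/1408755 ≈ -0.29009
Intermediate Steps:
G(h) = 1/(2*h)
z(v) = 13/2 (z(v) = (1/(2*v))*v + 6 = ½ + 6 = 13/2)
(L(-30) + 13622)/(-46965 + z(127)) = (1/(-30) + 13622)/(-46965 + 13/2) = (-1/30 + 13622)/(-93917/2) = (408659/30)*(-2/93917) = -408659/1408755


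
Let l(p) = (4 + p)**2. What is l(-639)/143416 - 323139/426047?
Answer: 125449498751/61101956552 ≈ 2.0531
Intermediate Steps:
l(-639)/143416 - 323139/426047 = (4 - 639)**2/143416 - 323139/426047 = (-635)**2*(1/143416) - 323139*1/426047 = 403225*(1/143416) - 323139/426047 = 403225/143416 - 323139/426047 = 125449498751/61101956552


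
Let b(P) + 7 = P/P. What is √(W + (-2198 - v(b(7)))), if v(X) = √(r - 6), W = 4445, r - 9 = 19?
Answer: √(2247 - √22) ≈ 47.353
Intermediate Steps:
b(P) = -6 (b(P) = -7 + P/P = -7 + 1 = -6)
r = 28 (r = 9 + 19 = 28)
v(X) = √22 (v(X) = √(28 - 6) = √22)
√(W + (-2198 - v(b(7)))) = √(4445 + (-2198 - √22)) = √(2247 - √22)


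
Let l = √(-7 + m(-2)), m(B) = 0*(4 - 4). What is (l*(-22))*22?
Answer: -484*I*√7 ≈ -1280.5*I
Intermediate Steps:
m(B) = 0 (m(B) = 0*0 = 0)
l = I*√7 (l = √(-7 + 0) = √(-7) = I*√7 ≈ 2.6458*I)
(l*(-22))*22 = ((I*√7)*(-22))*22 = -22*I*√7*22 = -484*I*√7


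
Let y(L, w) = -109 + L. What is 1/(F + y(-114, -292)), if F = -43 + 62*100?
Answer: 1/5934 ≈ 0.00016852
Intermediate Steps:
F = 6157 (F = -43 + 6200 = 6157)
1/(F + y(-114, -292)) = 1/(6157 + (-109 - 114)) = 1/(6157 - 223) = 1/5934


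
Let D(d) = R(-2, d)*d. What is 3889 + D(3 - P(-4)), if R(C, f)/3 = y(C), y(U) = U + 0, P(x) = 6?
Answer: 3907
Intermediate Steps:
y(U) = U
R(C, f) = 3*C
D(d) = -6*d (D(d) = (3*(-2))*d = -6*d)
3889 + D(3 - P(-4)) = 3889 - 6*(3 - 1*6) = 3889 - 6*(3 - 6) = 3889 - 6*(-3) = 3889 + 18 = 3907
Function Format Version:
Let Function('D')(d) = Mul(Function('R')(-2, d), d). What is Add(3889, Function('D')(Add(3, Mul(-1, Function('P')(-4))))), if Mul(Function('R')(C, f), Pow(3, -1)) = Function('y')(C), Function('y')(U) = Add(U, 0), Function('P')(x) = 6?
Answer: 3907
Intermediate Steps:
Function('y')(U) = U
Function('R')(C, f) = Mul(3, C)
Function('D')(d) = Mul(-6, d) (Function('D')(d) = Mul(Mul(3, -2), d) = Mul(-6, d))
Add(3889, Function('D')(Add(3, Mul(-1, Function('P')(-4))))) = Add(3889, Mul(-6, Add(3, Mul(-1, 6)))) = Add(3889, Mul(-6, Add(3, -6))) = Add(3889, Mul(-6, -3)) = Add(3889, 18) = 3907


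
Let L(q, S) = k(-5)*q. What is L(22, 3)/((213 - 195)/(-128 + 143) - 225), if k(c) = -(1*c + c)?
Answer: -1100/1119 ≈ -0.98302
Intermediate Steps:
k(c) = -2*c (k(c) = -(c + c) = -2*c)
L(q, S) = 10*q (L(q, S) = (-2*(-5))*q = 10*q)
L(22, 3)/((213 - 195)/(-128 + 143) - 225) = (10*22)/((213 - 195)/(-128 + 143) - 225) = 220/(18/15 - 225) = 220/(18*(1/15) - 225) = 220/(6/5 - 225) = 220/(-1119/5) = 220*(-5/1119) = -1100/1119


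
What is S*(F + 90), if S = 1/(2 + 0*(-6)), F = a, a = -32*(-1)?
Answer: 61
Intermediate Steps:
a = 32
F = 32
S = ½ (S = 1/(2 + 0) = 1/2 = ½ ≈ 0.50000)
S*(F + 90) = (32 + 90)/2 = (½)*122 = 61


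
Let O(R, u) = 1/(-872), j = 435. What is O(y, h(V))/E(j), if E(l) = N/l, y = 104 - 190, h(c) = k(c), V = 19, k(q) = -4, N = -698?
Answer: 435/608656 ≈ 0.00071469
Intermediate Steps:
h(c) = -4
y = -86
O(R, u) = -1/872
E(l) = -698/l
O(y, h(V))/E(j) = -1/(872*((-698/435))) = -1/(872*((-698*1/435))) = -1/(872*(-698/435)) = -1/872*(-435/698) = 435/608656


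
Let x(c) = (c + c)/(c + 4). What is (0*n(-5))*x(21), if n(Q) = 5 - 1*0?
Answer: 0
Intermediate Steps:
n(Q) = 5 (n(Q) = 5 + 0 = 5)
x(c) = 2*c/(4 + c) (x(c) = (2*c)/(4 + c) = 2*c/(4 + c))
(0*n(-5))*x(21) = (0*5)*(2*21/(4 + 21)) = 0*(2*21/25) = 0*(2*21*(1/25)) = 0*(42/25) = 0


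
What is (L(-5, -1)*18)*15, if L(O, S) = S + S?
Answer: -540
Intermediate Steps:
L(O, S) = 2*S
(L(-5, -1)*18)*15 = ((2*(-1))*18)*15 = -2*18*15 = -36*15 = -540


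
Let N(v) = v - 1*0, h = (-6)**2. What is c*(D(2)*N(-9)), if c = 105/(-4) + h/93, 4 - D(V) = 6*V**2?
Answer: -144315/31 ≈ -4655.3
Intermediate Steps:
h = 36
N(v) = v (N(v) = v + 0 = v)
D(V) = 4 - 6*V**2
c = -3207/124 (c = 105/(-4) + 36/93 = 105*(-1/4) + 36*(1/93) = -105/4 + 12/31 = -3207/124 ≈ -25.863)
c*(D(2)*N(-9)) = -3207*(4 - 6*2**2)*(-9)/124 = -3207*(4 - 6*4)*(-9)/124 = -3207*(4 - 24)*(-9)/124 = -(-16035)*(-9)/31 = -3207/124*180 = -144315/31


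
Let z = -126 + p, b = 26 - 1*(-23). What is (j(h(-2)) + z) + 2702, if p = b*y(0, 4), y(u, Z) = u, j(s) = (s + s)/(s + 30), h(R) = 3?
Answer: 28338/11 ≈ 2576.2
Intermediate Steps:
j(s) = 2*s/(30 + s) (j(s) = (2*s)/(30 + s) = 2*s/(30 + s))
b = 49 (b = 26 + 23 = 49)
p = 0 (p = 49*0 = 0)
z = -126 (z = -126 + 0 = -126)
(j(h(-2)) + z) + 2702 = (2*3/(30 + 3) - 126) + 2702 = (2*3/33 - 126) + 2702 = (2*3*(1/33) - 126) + 2702 = (2/11 - 126) + 2702 = -1384/11 + 2702 = 28338/11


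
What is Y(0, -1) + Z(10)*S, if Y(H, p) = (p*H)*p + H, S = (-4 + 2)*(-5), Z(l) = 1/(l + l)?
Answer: ½ ≈ 0.50000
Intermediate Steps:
Z(l) = 1/(2*l)
S = 10 (S = -2*(-5) = 10)
Y(H, p) = H + H*p² (Y(H, p) = (H*p)*p + H = H*p² + H = H + H*p²)
Y(0, -1) + Z(10)*S = 0*(1 + (-1)²) + ((½)/10)*10 = 0*(1 + 1) + ((½)*(⅒))*10 = 0*2 + (1/20)*10 = 0 + ½ = ½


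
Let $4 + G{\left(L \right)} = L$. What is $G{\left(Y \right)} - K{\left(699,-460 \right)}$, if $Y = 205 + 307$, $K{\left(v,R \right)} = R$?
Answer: $968$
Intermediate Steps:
$Y = 512$
$G{\left(L \right)} = -4 + L$
$G{\left(Y \right)} - K{\left(699,-460 \right)} = \left(-4 + 512\right) - -460 = 508 + 460 = 968$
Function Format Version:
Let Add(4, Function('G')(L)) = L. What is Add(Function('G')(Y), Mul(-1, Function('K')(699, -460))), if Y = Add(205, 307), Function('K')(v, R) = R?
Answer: 968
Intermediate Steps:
Y = 512
Function('G')(L) = Add(-4, L)
Add(Function('G')(Y), Mul(-1, Function('K')(699, -460))) = Add(Add(-4, 512), Mul(-1, -460)) = Add(508, 460) = 968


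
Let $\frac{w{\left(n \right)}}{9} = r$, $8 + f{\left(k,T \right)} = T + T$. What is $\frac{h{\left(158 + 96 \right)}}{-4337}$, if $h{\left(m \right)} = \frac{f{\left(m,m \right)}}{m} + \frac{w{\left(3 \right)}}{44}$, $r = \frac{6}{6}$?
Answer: $- \frac{12143}{24235156} \approx -0.00050105$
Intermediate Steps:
$f{\left(k,T \right)} = -8 + 2 T$ ($f{\left(k,T \right)} = -8 + \left(T + T\right) = -8 + 2 T$)
$r = 1$ ($r = 6 \cdot \frac{1}{6} = 1$)
$w{\left(n \right)} = 9$ ($w{\left(n \right)} = 9 \cdot 1 = 9$)
$h{\left(m \right)} = \frac{9}{44} + \frac{-8 + 2 m}{m}$ ($h{\left(m \right)} = \frac{-8 + 2 m}{m} + \frac{9}{44} = \frac{9}{44} + \frac{-8 + 2 m}{m}$)
$\frac{h{\left(158 + 96 \right)}}{-4337} = \frac{\frac{97}{44} - \frac{8}{158 + 96}}{-4337} = \left(\frac{97}{44} - \frac{8}{254}\right) \left(- \frac{1}{4337}\right) = \left(\frac{97}{44} - \frac{4}{127}\right) \left(- \frac{1}{4337}\right) = \frac{12143}{5588} \left(- \frac{1}{4337}\right) = - \frac{12143}{24235156}$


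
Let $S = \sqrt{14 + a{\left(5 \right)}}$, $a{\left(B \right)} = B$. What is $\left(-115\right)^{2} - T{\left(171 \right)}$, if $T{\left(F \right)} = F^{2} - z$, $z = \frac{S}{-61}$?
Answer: $-16016 - \frac{\sqrt{19}}{61} \approx -16016.0$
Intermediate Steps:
$S = \sqrt{19}$ ($S = \sqrt{14 + 5} = \sqrt{19} \approx 4.3589$)
$z = - \frac{\sqrt{19}}{61}$ ($z = \frac{\sqrt{19}}{-61} = \sqrt{19} \left(- \frac{1}{61}\right) = - \frac{\sqrt{19}}{61} \approx -0.071457$)
$T{\left(F \right)} = F^{2} + \frac{\sqrt{19}}{61}$ ($T{\left(F \right)} = F^{2} - - \frac{\sqrt{19}}{61} = F^{2} + \frac{\sqrt{19}}{61}$)
$\left(-115\right)^{2} - T{\left(171 \right)} = \left(-115\right)^{2} - \left(171^{2} + \frac{\sqrt{19}}{61}\right) = 13225 - \left(29241 + \frac{\sqrt{19}}{61}\right) = -16016 - \frac{\sqrt{19}}{61}$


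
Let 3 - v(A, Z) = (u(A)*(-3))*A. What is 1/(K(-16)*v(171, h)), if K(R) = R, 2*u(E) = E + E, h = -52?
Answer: -1/1403616 ≈ -7.1245e-7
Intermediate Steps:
u(E) = E (u(E) = (E + E)/2 = (2*E)/2 = E)
v(A, Z) = 3 + 3*A² (v(A, Z) = 3 - A*(-3)*A = 3 - (-3*A)*A = 3 - (-3)*A² = 3 + 3*A²)
1/(K(-16)*v(171, h)) = 1/((-16)*(3 + 3*171²)) = -1/(16*(3 + 3*29241)) = -1/(16*(3 + 87723)) = -1/16/87726 = -1/16*1/87726 = -1/1403616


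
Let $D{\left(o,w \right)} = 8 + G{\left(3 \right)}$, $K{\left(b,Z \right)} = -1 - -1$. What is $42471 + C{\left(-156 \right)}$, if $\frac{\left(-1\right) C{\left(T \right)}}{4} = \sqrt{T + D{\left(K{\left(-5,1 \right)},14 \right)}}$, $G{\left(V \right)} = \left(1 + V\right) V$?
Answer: $42471 - 8 i \sqrt{34} \approx 42471.0 - 46.648 i$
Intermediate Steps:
$G{\left(V \right)} = V \left(1 + V\right)$
$K{\left(b,Z \right)} = 0$ ($K{\left(b,Z \right)} = -1 + 1 = 0$)
$D{\left(o,w \right)} = 20$ ($D{\left(o,w \right)} = 8 + 3 \left(1 + 3\right) = 8 + 3 \cdot 4 = 8 + 12 = 20$)
$C{\left(T \right)} = - 4 \sqrt{20 + T}$ ($C{\left(T \right)} = - 4 \sqrt{T + 20} = - 4 \sqrt{20 + T}$)
$42471 + C{\left(-156 \right)} = 42471 - 4 \sqrt{20 - 156} = 42471 - 4 \sqrt{-136} = 42471 - 4 \cdot 2 i \sqrt{34} = 42471 - 8 i \sqrt{34}$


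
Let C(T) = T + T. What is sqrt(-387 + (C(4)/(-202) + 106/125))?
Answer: 3*I*sqrt(273579205)/2525 ≈ 19.652*I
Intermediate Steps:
C(T) = 2*T
sqrt(-387 + (C(4)/(-202) + 106/125)) = sqrt(-387 + ((2*4)/(-202) + 106/125)) = sqrt(-387 + (8*(-1/202) + 106*(1/125))) = sqrt(-387 + (-4/101 + 106/125)) = sqrt(-387 + 10206/12625) = sqrt(-4875669/12625) = 3*I*sqrt(273579205)/2525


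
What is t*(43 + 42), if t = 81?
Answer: 6885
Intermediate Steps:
t*(43 + 42) = 81*(43 + 42) = 81*85 = 6885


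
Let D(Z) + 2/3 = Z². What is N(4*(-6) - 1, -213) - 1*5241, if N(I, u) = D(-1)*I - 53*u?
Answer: 18119/3 ≈ 6039.7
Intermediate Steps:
D(Z) = -⅔ + Z²
N(I, u) = -53*u + I/3 (N(I, u) = (-⅔ + (-1)²)*I - 53*u = (-⅔ + 1)*I - 53*u = I/3 - 53*u = -53*u + I/3)
N(4*(-6) - 1, -213) - 1*5241 = (-53*(-213) + (4*(-6) - 1)/3) - 1*5241 = (11289 + (-24 - 1)/3) - 5241 = (11289 + (⅓)*(-25)) - 5241 = (11289 - 25/3) - 5241 = 33842/3 - 5241 = 18119/3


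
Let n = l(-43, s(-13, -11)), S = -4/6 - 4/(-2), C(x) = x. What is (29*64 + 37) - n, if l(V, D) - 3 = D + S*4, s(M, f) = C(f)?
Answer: 5687/3 ≈ 1895.7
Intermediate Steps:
s(M, f) = f
S = 4/3 (S = -4*⅙ - 4*(-½) = -⅔ + 2 = 4/3 ≈ 1.3333)
l(V, D) = 25/3 + D (l(V, D) = 3 + (D + (4/3)*4) = 3 + (D + 16/3) = 3 + (16/3 + D) = 25/3 + D)
n = -8/3 (n = 25/3 - 11 = -8/3 ≈ -2.6667)
(29*64 + 37) - n = (29*64 + 37) - 1*(-8/3) = (1856 + 37) + 8/3 = 1893 + 8/3 = 5687/3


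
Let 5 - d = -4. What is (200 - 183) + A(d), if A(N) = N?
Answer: 26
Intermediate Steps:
d = 9 (d = 5 - 1*(-4) = 5 + 4 = 9)
(200 - 183) + A(d) = (200 - 183) + 9 = 17 + 9 = 26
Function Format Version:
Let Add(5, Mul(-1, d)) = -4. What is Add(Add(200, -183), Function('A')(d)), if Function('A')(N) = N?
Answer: 26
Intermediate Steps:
d = 9 (d = Add(5, Mul(-1, -4)) = Add(5, 4) = 9)
Add(Add(200, -183), Function('A')(d)) = Add(Add(200, -183), 9) = Add(17, 9) = 26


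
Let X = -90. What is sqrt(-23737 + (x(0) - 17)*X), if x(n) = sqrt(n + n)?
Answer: I*sqrt(22207) ≈ 149.02*I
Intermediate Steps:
x(n) = sqrt(2)*sqrt(n) (x(n) = sqrt(2*n) = sqrt(2)*sqrt(n))
sqrt(-23737 + (x(0) - 17)*X) = sqrt(-23737 + (sqrt(2)*sqrt(0) - 17)*(-90)) = sqrt(-23737 + (sqrt(2)*0 - 17)*(-90)) = sqrt(-23737 + (0 - 17)*(-90)) = sqrt(-23737 - 17*(-90)) = sqrt(-23737 + 1530) = sqrt(-22207) = I*sqrt(22207)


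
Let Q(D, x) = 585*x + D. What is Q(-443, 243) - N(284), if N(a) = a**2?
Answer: 61056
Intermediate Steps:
Q(D, x) = D + 585*x
Q(-443, 243) - N(284) = (-443 + 585*243) - 1*284**2 = (-443 + 142155) - 1*80656 = 141712 - 80656 = 61056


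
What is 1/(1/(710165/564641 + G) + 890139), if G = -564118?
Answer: 318523441473/283530137668770106 ≈ 1.1234e-6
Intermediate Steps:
1/(1/(710165/564641 + G) + 890139) = 1/(1/(710165/564641 - 564118) + 890139) = 1/(1/(-318523441473/564641) + 890139) = 1/(-564641/318523441473 + 890139) = 1/(283530137668770106/318523441473) = 318523441473/283530137668770106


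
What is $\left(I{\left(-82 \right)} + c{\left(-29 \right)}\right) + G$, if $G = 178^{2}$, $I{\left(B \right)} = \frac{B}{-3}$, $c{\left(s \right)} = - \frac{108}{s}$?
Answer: $\frac{2759210}{87} \approx 31715.0$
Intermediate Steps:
$I{\left(B \right)} = - \frac{B}{3}$ ($I{\left(B \right)} = B \left(- \frac{1}{3}\right) = - \frac{B}{3}$)
$G = 31684$
$\left(I{\left(-82 \right)} + c{\left(-29 \right)}\right) + G = \left(\left(- \frac{1}{3}\right) \left(-82\right) - \frac{108}{-29}\right) + 31684 = \left(\frac{82}{3} - - \frac{108}{29}\right) + 31684 = \left(\frac{82}{3} + \frac{108}{29}\right) + 31684 = \frac{2702}{87} + 31684 = \frac{2759210}{87}$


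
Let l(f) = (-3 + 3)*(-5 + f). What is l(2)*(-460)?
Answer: 0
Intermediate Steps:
l(f) = 0 (l(f) = 0*(-5 + f) = 0)
l(2)*(-460) = 0*(-460) = 0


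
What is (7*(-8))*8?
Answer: -448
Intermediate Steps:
(7*(-8))*8 = -56*8 = -448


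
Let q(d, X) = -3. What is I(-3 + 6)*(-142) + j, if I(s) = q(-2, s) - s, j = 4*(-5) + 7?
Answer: 839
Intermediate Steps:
j = -13 (j = -20 + 7 = -13)
I(s) = -3 - s
I(-3 + 6)*(-142) + j = (-3 - (-3 + 6))*(-142) - 13 = (-3 - 1*3)*(-142) - 13 = (-3 - 3)*(-142) - 13 = -6*(-142) - 13 = 852 - 13 = 839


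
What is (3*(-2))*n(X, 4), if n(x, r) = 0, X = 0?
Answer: 0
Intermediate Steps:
(3*(-2))*n(X, 4) = (3*(-2))*0 = -6*0 = 0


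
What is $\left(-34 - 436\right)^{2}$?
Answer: $220900$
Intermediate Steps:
$\left(-34 - 436\right)^{2} = \left(-470\right)^{2} = 220900$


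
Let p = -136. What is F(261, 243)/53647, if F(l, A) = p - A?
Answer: -379/53647 ≈ -0.0070647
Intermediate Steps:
F(l, A) = -136 - A
F(261, 243)/53647 = (-136 - 1*243)/53647 = (-136 - 243)*(1/53647) = -379*1/53647 = -379/53647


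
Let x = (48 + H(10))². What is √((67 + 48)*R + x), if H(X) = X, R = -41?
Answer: I*√1351 ≈ 36.756*I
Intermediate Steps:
x = 3364 (x = (48 + 10)² = 58² = 3364)
√((67 + 48)*R + x) = √((67 + 48)*(-41) + 3364) = √(115*(-41) + 3364) = √(-4715 + 3364) = √(-1351) = I*√1351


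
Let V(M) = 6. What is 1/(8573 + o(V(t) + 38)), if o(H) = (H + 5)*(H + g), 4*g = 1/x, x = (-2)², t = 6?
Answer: 16/171713 ≈ 9.3179e-5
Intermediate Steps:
x = 4
g = 1/16 (g = (¼)/4 = (¼)*(¼) = 1/16 ≈ 0.062500)
o(H) = (5 + H)*(1/16 + H) (o(H) = (H + 5)*(H + 1/16) = (5 + H)*(1/16 + H))
1/(8573 + o(V(t) + 38)) = 1/(8573 + (5/16 + (6 + 38)² + 81*(6 + 38)/16)) = 1/(8573 + (5/16 + 44² + (81/16)*44)) = 1/(8573 + (5/16 + 1936 + 891/4)) = 1/(8573 + 34545/16) = 1/(171713/16) = 16/171713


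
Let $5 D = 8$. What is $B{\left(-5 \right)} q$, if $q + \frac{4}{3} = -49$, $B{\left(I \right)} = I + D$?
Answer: $\frac{2567}{15} \approx 171.13$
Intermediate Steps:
$D = \frac{8}{5}$ ($D = \frac{1}{5} \cdot 8 = \frac{8}{5} \approx 1.6$)
$B{\left(I \right)} = \frac{8}{5} + I$ ($B{\left(I \right)} = I + \frac{8}{5} = \frac{8}{5} + I$)
$q = - \frac{151}{3}$ ($q = - \frac{4}{3} - 49 = - \frac{151}{3} \approx -50.333$)
$B{\left(-5 \right)} q = \left(\frac{8}{5} - 5\right) \left(- \frac{151}{3}\right) = \left(- \frac{17}{5}\right) \left(- \frac{151}{3}\right) = \frac{2567}{15}$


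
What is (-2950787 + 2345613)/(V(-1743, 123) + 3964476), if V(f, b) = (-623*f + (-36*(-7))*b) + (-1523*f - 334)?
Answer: -302587/3867808 ≈ -0.078232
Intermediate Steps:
V(f, b) = -334 - 2146*f + 252*b (V(f, b) = (-623*f + 252*b) + (-334 - 1523*f) = -334 - 2146*f + 252*b)
(-2950787 + 2345613)/(V(-1743, 123) + 3964476) = (-2950787 + 2345613)/((-334 - 2146*(-1743) + 252*123) + 3964476) = -605174/((-334 + 3740478 + 30996) + 3964476) = -605174/(3771140 + 3964476) = -605174/7735616 = -605174*1/7735616 = -302587/3867808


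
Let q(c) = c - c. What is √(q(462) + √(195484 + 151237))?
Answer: 346721^(¼) ≈ 24.266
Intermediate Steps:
q(c) = 0
√(q(462) + √(195484 + 151237)) = √(0 + √(195484 + 151237)) = √(0 + √346721) = √(√346721) = 346721^(¼)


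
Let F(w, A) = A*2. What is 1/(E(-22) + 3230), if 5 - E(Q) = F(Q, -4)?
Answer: 1/3243 ≈ 0.00030836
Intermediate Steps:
F(w, A) = 2*A
E(Q) = 13 (E(Q) = 5 - 2*(-4) = 5 - 1*(-8) = 5 + 8 = 13)
1/(E(-22) + 3230) = 1/(13 + 3230) = 1/3243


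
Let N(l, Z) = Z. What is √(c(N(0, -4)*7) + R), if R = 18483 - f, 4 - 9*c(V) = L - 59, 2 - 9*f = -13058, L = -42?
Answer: 4*√9587/3 ≈ 130.55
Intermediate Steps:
f = 13060/9 (f = 2/9 - ⅑*(-13058) = 2/9 + 13058/9 = 13060/9 ≈ 1451.1)
c(V) = 35/3 (c(V) = 4/9 - (-42 - 59)/9 = 4/9 - ⅑*(-101) = 4/9 + 101/9 = 35/3)
R = 153287/9 (R = 18483 - 1*13060/9 = 18483 - 13060/9 = 153287/9 ≈ 17032.)
√(c(N(0, -4)*7) + R) = √(35/3 + 153287/9) = √(153392/9) = 4*√9587/3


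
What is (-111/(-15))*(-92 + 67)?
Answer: -185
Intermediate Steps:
(-111/(-15))*(-92 + 67) = -111*(-1/15)*(-25) = (37/5)*(-25) = -185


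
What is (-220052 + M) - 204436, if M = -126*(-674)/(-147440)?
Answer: -15646648911/36860 ≈ -4.2449e+5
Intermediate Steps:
M = -21231/36860 (M = 84924*(-1/147440) = -21231/36860 ≈ -0.57599)
(-220052 + M) - 204436 = (-220052 - 21231/36860) - 204436 = -8111137951/36860 - 204436 = -15646648911/36860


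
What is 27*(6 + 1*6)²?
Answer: 3888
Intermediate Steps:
27*(6 + 1*6)² = 27*(6 + 6)² = 27*12² = 27*144 = 3888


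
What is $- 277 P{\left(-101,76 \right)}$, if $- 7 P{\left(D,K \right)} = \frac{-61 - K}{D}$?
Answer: $\frac{37949}{707} \approx 53.676$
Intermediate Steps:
$P{\left(D,K \right)} = - \frac{-61 - K}{7 D}$ ($P{\left(D,K \right)} = - \frac{\left(-61 - K\right) \frac{1}{D}}{7} = - \frac{\frac{1}{D} \left(-61 - K\right)}{7} = - \frac{-61 - K}{7 D}$)
$- 277 P{\left(-101,76 \right)} = - 277 \frac{61 + 76}{7 \left(-101\right)} = - 277 \cdot \frac{1}{7} \left(- \frac{1}{101}\right) 137 = \left(-277\right) \left(- \frac{137}{707}\right) = \frac{37949}{707}$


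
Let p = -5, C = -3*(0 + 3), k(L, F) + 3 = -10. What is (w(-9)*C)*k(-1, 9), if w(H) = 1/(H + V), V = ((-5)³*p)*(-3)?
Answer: -39/628 ≈ -0.062102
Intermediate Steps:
k(L, F) = -13 (k(L, F) = -3 - 10 = -13)
C = -9 (C = -3*3 = -9)
V = -1875 (V = ((-5)³*(-5))*(-3) = -125*(-5)*(-3) = 625*(-3) = -1875)
w(H) = 1/(-1875 + H) (w(H) = 1/(H - 1875) = 1/(-1875 + H))
(w(-9)*C)*k(-1, 9) = (-9/(-1875 - 9))*(-13) = (-9/(-1884))*(-13) = -1/1884*(-9)*(-13) = (3/628)*(-13) = -39/628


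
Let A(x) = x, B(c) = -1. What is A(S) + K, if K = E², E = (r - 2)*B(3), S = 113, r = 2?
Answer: 113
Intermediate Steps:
E = 0 (E = (2 - 2)*(-1) = 0*(-1) = 0)
K = 0 (K = 0² = 0)
A(S) + K = 113 + 0 = 113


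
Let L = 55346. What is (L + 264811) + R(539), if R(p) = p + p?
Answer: 321235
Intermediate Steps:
R(p) = 2*p
(L + 264811) + R(539) = (55346 + 264811) + 2*539 = 320157 + 1078 = 321235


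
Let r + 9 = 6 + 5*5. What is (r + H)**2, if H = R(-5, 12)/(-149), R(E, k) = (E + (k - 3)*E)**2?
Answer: 605284/22201 ≈ 27.264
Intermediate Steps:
r = 22 (r = -9 + (6 + 5*5) = -9 + (6 + 25) = -9 + 31 = 22)
R(E, k) = (E + E*(-3 + k))**2 (R(E, k) = (E + (-3 + k)*E)**2 = (E + E*(-3 + k))**2)
H = -2500/149 (H = ((-5)**2*(-2 + 12)**2)/(-149) = (25*10**2)*(-1/149) = (25*100)*(-1/149) = 2500*(-1/149) = -2500/149 ≈ -16.779)
(r + H)**2 = (22 - 2500/149)**2 = (778/149)**2 = 605284/22201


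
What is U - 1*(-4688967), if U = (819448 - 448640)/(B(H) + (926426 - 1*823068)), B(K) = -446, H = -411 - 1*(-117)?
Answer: 60318917839/12864 ≈ 4.6890e+6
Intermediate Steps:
H = -294 (H = -411 + 117 = -294)
U = 46351/12864 (U = (819448 - 448640)/(-446 + (926426 - 1*823068)) = 370808/(-446 + (926426 - 823068)) = 370808/(-446 + 103358) = 370808/102912 = 370808*(1/102912) = 46351/12864 ≈ 3.6032)
U - 1*(-4688967) = 46351/12864 - 1*(-4688967) = 46351/12864 + 4688967 = 60318917839/12864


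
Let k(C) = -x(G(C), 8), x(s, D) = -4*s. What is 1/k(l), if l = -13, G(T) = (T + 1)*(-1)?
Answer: 1/48 ≈ 0.020833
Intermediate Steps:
G(T) = -1 - T (G(T) = (1 + T)*(-1) = -1 - T)
k(C) = -4 - 4*C (k(C) = -(-4)*(-1 - C) = -(4 + 4*C) = -4 - 4*C)
1/k(l) = 1/(-4 - 4*(-13)) = 1/(-4 + 52) = 1/48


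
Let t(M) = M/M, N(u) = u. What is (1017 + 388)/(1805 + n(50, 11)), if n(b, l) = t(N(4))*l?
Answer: 1405/1816 ≈ 0.77368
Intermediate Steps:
t(M) = 1
n(b, l) = l (n(b, l) = 1*l = l)
(1017 + 388)/(1805 + n(50, 11)) = (1017 + 388)/(1805 + 11) = 1405/1816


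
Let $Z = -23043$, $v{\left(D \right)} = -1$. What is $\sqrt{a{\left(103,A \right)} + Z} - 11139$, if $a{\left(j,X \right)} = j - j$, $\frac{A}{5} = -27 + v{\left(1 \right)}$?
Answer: $-11139 + i \sqrt{23043} \approx -11139.0 + 151.8 i$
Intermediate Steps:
$A = -140$ ($A = 5 \left(-27 - 1\right) = 5 \left(-28\right) = -140$)
$a{\left(j,X \right)} = 0$
$\sqrt{a{\left(103,A \right)} + Z} - 11139 = \sqrt{0 - 23043} - 11139 = \sqrt{-23043} - 11139 = i \sqrt{23043} - 11139 = -11139 + i \sqrt{23043}$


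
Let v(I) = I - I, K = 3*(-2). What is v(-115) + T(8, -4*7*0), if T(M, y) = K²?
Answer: 36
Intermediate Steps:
K = -6
T(M, y) = 36 (T(M, y) = (-6)² = 36)
v(I) = 0
v(-115) + T(8, -4*7*0) = 0 + 36 = 36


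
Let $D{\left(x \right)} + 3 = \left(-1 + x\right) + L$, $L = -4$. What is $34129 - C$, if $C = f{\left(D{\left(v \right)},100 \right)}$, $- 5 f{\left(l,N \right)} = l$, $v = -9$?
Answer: $\frac{170628}{5} \approx 34126.0$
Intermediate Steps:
$D{\left(x \right)} = -8 + x$ ($D{\left(x \right)} = -3 + \left(\left(-1 + x\right) - 4\right) = -3 + \left(-5 + x\right) = -8 + x$)
$f{\left(l,N \right)} = - \frac{l}{5}$
$C = \frac{17}{5}$ ($C = - \frac{-8 - 9}{5} = \left(- \frac{1}{5}\right) \left(-17\right) = \frac{17}{5} \approx 3.4$)
$34129 - C = 34129 - \frac{17}{5} = \frac{170628}{5}$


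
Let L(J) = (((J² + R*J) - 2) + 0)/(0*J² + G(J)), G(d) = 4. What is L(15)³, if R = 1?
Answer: 1685159/8 ≈ 2.1065e+5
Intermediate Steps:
L(J) = -½ + J/4 + J²/4 (L(J) = (((J² + 1*J) - 2) + 0)/(0*J² + 4) = (((J² + J) - 2) + 0)/(0 + 4) = (((J + J²) - 2) + 0)/4 = ((-2 + J + J²) + 0)*(¼) = (-2 + J + J²)*(¼) = -½ + J/4 + J²/4)
L(15)³ = (-½ + (¼)*15 + (¼)*15²)³ = (-½ + 15/4 + (¼)*225)³ = (-½ + 15/4 + 225/4)³ = (119/2)³ = 1685159/8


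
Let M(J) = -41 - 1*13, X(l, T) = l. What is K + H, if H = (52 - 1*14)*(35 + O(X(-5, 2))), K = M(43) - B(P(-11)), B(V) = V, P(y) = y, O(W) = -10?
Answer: 907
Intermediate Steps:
M(J) = -54 (M(J) = -41 - 13 = -54)
K = -43 (K = -54 - 1*(-11) = -54 + 11 = -43)
H = 950 (H = (52 - 1*14)*(35 - 10) = (52 - 14)*25 = 38*25 = 950)
K + H = -43 + 950 = 907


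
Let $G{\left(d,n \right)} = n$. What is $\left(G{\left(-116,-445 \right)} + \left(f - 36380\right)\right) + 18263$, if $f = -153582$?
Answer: $-172144$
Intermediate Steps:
$\left(G{\left(-116,-445 \right)} + \left(f - 36380\right)\right) + 18263 = \left(-445 - 189962\right) + 18263 = -190407 + 18263 = -172144$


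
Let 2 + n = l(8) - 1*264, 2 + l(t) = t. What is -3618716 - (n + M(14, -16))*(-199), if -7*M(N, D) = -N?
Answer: -3670058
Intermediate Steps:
l(t) = -2 + t
n = -260 (n = -2 + ((-2 + 8) - 1*264) = -2 + (6 - 264) = -2 - 258 = -260)
M(N, D) = N/7 (M(N, D) = -(-1)*N/7 = N/7)
-3618716 - (n + M(14, -16))*(-199) = -3618716 - (-260 + (⅐)*14)*(-199) = -3618716 - (-260 + 2)*(-199) = -3618716 - (-258)*(-199) = -3618716 - 1*51342 = -3618716 - 51342 = -3670058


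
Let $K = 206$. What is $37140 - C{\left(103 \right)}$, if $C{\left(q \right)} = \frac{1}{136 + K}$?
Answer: $\frac{12701879}{342} \approx 37140.0$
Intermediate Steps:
$C{\left(q \right)} = \frac{1}{342}$ ($C{\left(q \right)} = \frac{1}{136 + 206} = \frac{1}{342}$)
$37140 - C{\left(103 \right)} = 37140 - \frac{1}{342} = \frac{12701879}{342}$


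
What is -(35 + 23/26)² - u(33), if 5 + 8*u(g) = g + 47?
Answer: -1753653/1352 ≈ -1297.1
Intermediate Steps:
u(g) = 21/4 + g/8 (u(g) = -5/8 + (g + 47)/8 = -5/8 + (47 + g)/8 = -5/8 + (47/8 + g/8) = 21/4 + g/8)
-(35 + 23/26)² - u(33) = -(35 + 23/26)² - (21/4 + (⅛)*33) = -(35 + 23*(1/26))² - (21/4 + 33/8) = -(35 + 23/26)² - 1*75/8 = -(933/26)² - 75/8 = -1*870489/676 - 75/8 = -870489/676 - 75/8 = -1753653/1352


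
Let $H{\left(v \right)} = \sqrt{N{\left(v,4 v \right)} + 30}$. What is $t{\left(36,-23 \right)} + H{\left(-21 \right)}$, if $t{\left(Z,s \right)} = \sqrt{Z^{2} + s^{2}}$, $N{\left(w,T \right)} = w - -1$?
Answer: $\sqrt{10} + 5 \sqrt{73} \approx 45.882$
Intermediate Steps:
$N{\left(w,T \right)} = 1 + w$ ($N{\left(w,T \right)} = w + 1 = 1 + w$)
$H{\left(v \right)} = \sqrt{31 + v}$ ($H{\left(v \right)} = \sqrt{\left(1 + v\right) + 30} = \sqrt{31 + v}$)
$t{\left(36,-23 \right)} + H{\left(-21 \right)} = \sqrt{36^{2} + \left(-23\right)^{2}} + \sqrt{31 - 21} = \sqrt{1296 + 529} + \sqrt{10} = \sqrt{1825} + \sqrt{10} = 5 \sqrt{73} + \sqrt{10} = \sqrt{10} + 5 \sqrt{73}$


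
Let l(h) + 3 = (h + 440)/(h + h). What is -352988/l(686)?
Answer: 242149768/1495 ≈ 1.6197e+5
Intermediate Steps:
l(h) = -3 + (440 + h)/(2*h) (l(h) = -3 + (h + 440)/(h + h) = -3 + (440 + h)/((2*h)) = -3 + (440 + h)*(1/(2*h)) = -3 + (440 + h)/(2*h))
-352988/l(686) = -352988/(-5/2 + 220/686) = -352988/(-5/2 + 220*(1/686)) = -352988/(-5/2 + 110/343) = -352988/(-1495/686) = -352988*(-686/1495) = 242149768/1495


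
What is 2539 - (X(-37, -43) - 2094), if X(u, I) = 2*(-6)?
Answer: 4645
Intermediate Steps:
X(u, I) = -12
2539 - (X(-37, -43) - 2094) = 2539 - (-12 - 2094) = 2539 - 1*(-2106) = 2539 + 2106 = 4645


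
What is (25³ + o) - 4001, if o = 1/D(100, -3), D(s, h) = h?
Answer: 34871/3 ≈ 11624.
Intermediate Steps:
o = -⅓ (o = 1/(-3) = -⅓ ≈ -0.33333)
(25³ + o) - 4001 = (25³ - ⅓) - 4001 = (15625 - ⅓) - 4001 = 46874/3 - 4001 = 34871/3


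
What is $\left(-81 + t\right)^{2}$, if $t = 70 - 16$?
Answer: $729$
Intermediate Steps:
$t = 54$ ($t = 70 - 16 = 54$)
$\left(-81 + t\right)^{2} = \left(-81 + 54\right)^{2} = \left(-27\right)^{2} = 729$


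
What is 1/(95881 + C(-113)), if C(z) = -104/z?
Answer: 113/10834657 ≈ 1.0429e-5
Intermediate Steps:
1/(95881 + C(-113)) = 1/(95881 - 104/(-113)) = 1/(95881 - 104*(-1/113)) = 1/(95881 + 104/113) = 1/(10834657/113) = 113/10834657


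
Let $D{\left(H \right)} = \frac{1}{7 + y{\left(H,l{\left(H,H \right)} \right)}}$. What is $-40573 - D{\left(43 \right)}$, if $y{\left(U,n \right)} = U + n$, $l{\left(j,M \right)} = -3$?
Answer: $- \frac{1906932}{47} \approx -40573.0$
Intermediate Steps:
$D{\left(H \right)} = \frac{1}{4 + H}$ ($D{\left(H \right)} = \frac{1}{7 + \left(H - 3\right)} = \frac{1}{7 + \left(-3 + H\right)} = \frac{1}{4 + H}$)
$-40573 - D{\left(43 \right)} = -40573 - \frac{1}{4 + 43} = -40573 - \frac{1}{47} = - \frac{1906932}{47}$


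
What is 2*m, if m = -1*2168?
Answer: -4336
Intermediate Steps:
m = -2168
2*m = 2*(-2168) = -4336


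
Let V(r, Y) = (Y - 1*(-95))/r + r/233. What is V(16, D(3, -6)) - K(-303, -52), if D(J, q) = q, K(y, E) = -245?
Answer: 934353/3728 ≈ 250.63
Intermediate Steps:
V(r, Y) = r/233 + (95 + Y)/r (V(r, Y) = (Y + 95)/r + r*(1/233) = (95 + Y)/r + r/233 = r/233 + (95 + Y)/r)
V(16, D(3, -6)) - K(-303, -52) = (95 - 6 + (1/233)*16²)/16 - 1*(-245) = (95 - 6 + (1/233)*256)/16 + 245 = (95 - 6 + 256/233)/16 + 245 = (1/16)*(20993/233) + 245 = 20993/3728 + 245 = 934353/3728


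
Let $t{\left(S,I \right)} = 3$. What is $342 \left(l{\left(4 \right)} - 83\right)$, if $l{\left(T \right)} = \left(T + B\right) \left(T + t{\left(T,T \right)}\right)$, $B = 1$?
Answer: $-16416$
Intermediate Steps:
$l{\left(T \right)} = \left(1 + T\right) \left(3 + T\right)$ ($l{\left(T \right)} = \left(T + 1\right) \left(T + 3\right) = \left(1 + T\right) \left(3 + T\right)$)
$342 \left(l{\left(4 \right)} - 83\right) = 342 \left(\left(3 + 4^{2} + 4 \cdot 4\right) - 83\right) = 342 \left(\left(3 + 16 + 16\right) - 83\right) = 342 \left(35 - 83\right) = 342 \left(-48\right) = -16416$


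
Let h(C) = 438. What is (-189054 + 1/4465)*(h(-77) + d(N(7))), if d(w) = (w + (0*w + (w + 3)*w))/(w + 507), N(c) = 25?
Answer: -197306880843769/2375380 ≈ -8.3063e+7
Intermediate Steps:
d(w) = (w + w*(3 + w))/(507 + w) (d(w) = (w + (0 + (3 + w)*w))/(507 + w) = (w + (0 + w*(3 + w)))/(507 + w) = (w + w*(3 + w))/(507 + w))
(-189054 + 1/4465)*(h(-77) + d(N(7))) = (-189054 + 1/4465)*(438 + 25*(4 + 25)/(507 + 25)) = (-189054 + 1/4465)*(438 + 25*29/532) = -844126109*(438 + 25*(1/532)*29)/4465 = -844126109*(438 + 725/532)/4465 = -844126109/4465*233741/532 = -197306880843769/2375380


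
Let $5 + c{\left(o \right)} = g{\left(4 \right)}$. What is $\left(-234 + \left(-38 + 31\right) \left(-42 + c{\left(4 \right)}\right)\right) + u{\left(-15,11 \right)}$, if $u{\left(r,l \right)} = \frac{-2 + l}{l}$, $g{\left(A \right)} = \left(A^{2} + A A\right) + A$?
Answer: $- \frac{1718}{11} \approx -156.18$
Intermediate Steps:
$g{\left(A \right)} = A + 2 A^{2}$ ($g{\left(A \right)} = \left(A^{2} + A^{2}\right) + A = 2 A^{2} + A = A + 2 A^{2}$)
$c{\left(o \right)} = 31$ ($c{\left(o \right)} = -5 + 4 \left(1 + 2 \cdot 4\right) = -5 + 4 \left(1 + 8\right) = -5 + 4 \cdot 9 = -5 + 36 = 31$)
$u{\left(r,l \right)} = \frac{-2 + l}{l}$
$\left(-234 + \left(-38 + 31\right) \left(-42 + c{\left(4 \right)}\right)\right) + u{\left(-15,11 \right)} = \left(-234 + \left(-38 + 31\right) \left(-42 + 31\right)\right) + \frac{-2 + 11}{11} = \left(-234 - -77\right) + \frac{1}{11} \cdot 9 = \left(-234 + 77\right) + \frac{9}{11} = -157 + \frac{9}{11} = - \frac{1718}{11}$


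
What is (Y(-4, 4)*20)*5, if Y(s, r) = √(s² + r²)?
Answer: 400*√2 ≈ 565.69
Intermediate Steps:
Y(s, r) = √(r² + s²)
(Y(-4, 4)*20)*5 = (√(4² + (-4)²)*20)*5 = (√(16 + 16)*20)*5 = (√32*20)*5 = ((4*√2)*20)*5 = (80*√2)*5 = 400*√2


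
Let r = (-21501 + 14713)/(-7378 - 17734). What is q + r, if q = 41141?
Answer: 258284895/6278 ≈ 41141.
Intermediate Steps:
r = 1697/6278 (r = -6788/(-25112) = -6788*(-1/25112) = 1697/6278 ≈ 0.27031)
q + r = 41141 + 1697/6278 = 258284895/6278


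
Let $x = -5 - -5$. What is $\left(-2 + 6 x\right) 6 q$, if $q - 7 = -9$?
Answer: $24$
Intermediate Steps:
$q = -2$ ($q = 7 - 9 = -2$)
$x = 0$ ($x = -5 + 5 = 0$)
$\left(-2 + 6 x\right) 6 q = \left(-2 + 6 \cdot 0\right) 6 \left(-2\right) = \left(-2 + 0\right) 6 \left(-2\right) = \left(-2\right) 6 \left(-2\right) = \left(-12\right) \left(-2\right) = 24$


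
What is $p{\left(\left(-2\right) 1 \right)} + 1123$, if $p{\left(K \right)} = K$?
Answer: $1121$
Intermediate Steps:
$p{\left(\left(-2\right) 1 \right)} + 1123 = \left(-2\right) 1 + 1123 = -2 + 1123 = 1121$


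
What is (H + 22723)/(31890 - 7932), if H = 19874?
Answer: 4733/2662 ≈ 1.7780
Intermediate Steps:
(H + 22723)/(31890 - 7932) = (19874 + 22723)/(31890 - 7932) = 42597/23958 = 42597*(1/23958) = 4733/2662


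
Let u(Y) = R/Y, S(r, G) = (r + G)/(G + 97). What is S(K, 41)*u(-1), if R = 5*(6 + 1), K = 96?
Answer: -4795/138 ≈ -34.746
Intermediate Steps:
R = 35 (R = 5*7 = 35)
S(r, G) = (G + r)/(97 + G)
u(Y) = 35/Y
S(K, 41)*u(-1) = ((41 + 96)/(97 + 41))*(35/(-1)) = (137/138)*(35*(-1)) = ((1/138)*137)*(-35) = (137/138)*(-35) = -4795/138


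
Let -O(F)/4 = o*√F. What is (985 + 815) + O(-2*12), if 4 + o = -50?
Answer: 1800 + 432*I*√6 ≈ 1800.0 + 1058.2*I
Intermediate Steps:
o = -54 (o = -4 - 50 = -54)
O(F) = 216*√F (O(F) = -(-216)*√F = 216*√F)
(985 + 815) + O(-2*12) = (985 + 815) + 216*√(-2*12) = 1800 + 216*√(-24) = 1800 + 216*(2*I*√6) = 1800 + 432*I*√6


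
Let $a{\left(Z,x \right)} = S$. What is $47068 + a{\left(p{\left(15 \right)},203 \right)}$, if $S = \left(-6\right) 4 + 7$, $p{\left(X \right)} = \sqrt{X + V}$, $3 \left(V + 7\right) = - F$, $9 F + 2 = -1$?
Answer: $47051$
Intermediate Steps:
$F = - \frac{1}{3}$ ($F = - \frac{2}{9} + \frac{1}{9} \left(-1\right) = - \frac{2}{9} - \frac{1}{9} = - \frac{1}{3} \approx -0.33333$)
$V = - \frac{62}{9}$ ($V = -7 + \frac{\left(-1\right) \left(- \frac{1}{3}\right)}{3} = -7 + \frac{1}{3} \cdot \frac{1}{3} = -7 + \frac{1}{9} = - \frac{62}{9} \approx -6.8889$)
$p{\left(X \right)} = \sqrt{- \frac{62}{9} + X}$ ($p{\left(X \right)} = \sqrt{X - \frac{62}{9}} = \sqrt{- \frac{62}{9} + X}$)
$S = -17$ ($S = -24 + 7 = -17$)
$a{\left(Z,x \right)} = -17$
$47068 + a{\left(p{\left(15 \right)},203 \right)} = 47068 - 17 = 47051$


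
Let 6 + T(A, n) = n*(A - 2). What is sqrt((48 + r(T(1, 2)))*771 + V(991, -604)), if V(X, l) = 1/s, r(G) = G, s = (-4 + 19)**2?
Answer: sqrt(6939001)/15 ≈ 175.61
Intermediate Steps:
T(A, n) = -6 + n*(-2 + A) (T(A, n) = -6 + n*(A - 2) = -6 + n*(-2 + A))
s = 225 (s = 15**2 = 225)
V(X, l) = 1/225
sqrt((48 + r(T(1, 2)))*771 + V(991, -604)) = sqrt((48 + (-6 - 2*2 + 1*2))*771 + 1/225) = sqrt((48 + (-6 - 4 + 2))*771 + 1/225) = sqrt((48 - 8)*771 + 1/225) = sqrt(40*771 + 1/225) = sqrt(30840 + 1/225) = sqrt(6939001/225) = sqrt(6939001)/15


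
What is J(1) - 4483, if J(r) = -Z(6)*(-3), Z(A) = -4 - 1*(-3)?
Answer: -4486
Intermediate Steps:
Z(A) = -1 (Z(A) = -4 + 3 = -1)
J(r) = -3 (J(r) = -1*(-1)*(-3) = 1*(-3) = -3)
J(1) - 4483 = -3 - 4483 = -4486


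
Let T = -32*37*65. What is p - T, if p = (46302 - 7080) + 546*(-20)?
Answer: 105262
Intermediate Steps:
p = 28302 (p = 39222 - 10920 = 28302)
T = -76960 (T = -1184*65 = -76960)
p - T = 28302 - 1*(-76960) = 28302 + 76960 = 105262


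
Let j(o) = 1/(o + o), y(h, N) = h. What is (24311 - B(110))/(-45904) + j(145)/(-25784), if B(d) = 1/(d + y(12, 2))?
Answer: -1386088387253/2617210592480 ≈ -0.52960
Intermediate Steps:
j(o) = 1/(2*o)
B(d) = 1/(12 + d) (B(d) = 1/(d + 12) = 1/(12 + d))
(24311 - B(110))/(-45904) + j(145)/(-25784) = (24311 - 1/(12 + 110))/(-45904) + ((1/2)/145)/(-25784) = (24311 - 1/122)*(-1/45904) + ((1/2)*(1/145))*(-1/25784) = (24311 - 1*1/122)*(-1/45904) + (1/290)*(-1/25784) = (24311 - 1/122)*(-1/45904) - 1/7477360 = (2965941/122)*(-1/45904) - 1/7477360 = -2965941/5600288 - 1/7477360 = -1386088387253/2617210592480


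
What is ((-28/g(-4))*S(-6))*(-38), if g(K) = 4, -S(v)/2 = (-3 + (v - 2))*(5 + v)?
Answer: -5852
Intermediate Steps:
S(v) = -2*(-5 + v)*(5 + v) (S(v) = -2*(-3 + (v - 2))*(5 + v) = -2*(-3 + (-2 + v))*(5 + v) = -2*(-5 + v)*(5 + v))
((-28/g(-4))*S(-6))*(-38) = ((-28/4)*(50 - 2*(-6)**2))*(-38) = ((-28*1/4)*(50 - 2*36))*(-38) = -7*(50 - 72)*(-38) = -7*(-22)*(-38) = 154*(-38) = -5852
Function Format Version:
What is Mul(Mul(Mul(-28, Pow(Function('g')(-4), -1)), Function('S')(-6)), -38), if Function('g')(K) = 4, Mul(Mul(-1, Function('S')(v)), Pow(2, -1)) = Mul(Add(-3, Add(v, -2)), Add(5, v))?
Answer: -5852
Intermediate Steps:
Function('S')(v) = Mul(-2, Add(-5, v), Add(5, v)) (Function('S')(v) = Mul(-2, Mul(Add(-3, Add(v, -2)), Add(5, v))) = Mul(-2, Mul(Add(-3, Add(-2, v)), Add(5, v))) = Mul(-2, Mul(Add(-5, v), Add(5, v))) = Mul(-2, Add(-5, v), Add(5, v)))
Mul(Mul(Mul(-28, Pow(Function('g')(-4), -1)), Function('S')(-6)), -38) = Mul(Mul(Mul(-28, Pow(4, -1)), Add(50, Mul(-2, Pow(-6, 2)))), -38) = Mul(Mul(Mul(-28, Rational(1, 4)), Add(50, Mul(-2, 36))), -38) = Mul(Mul(-7, Add(50, -72)), -38) = Mul(Mul(-7, -22), -38) = Mul(154, -38) = -5852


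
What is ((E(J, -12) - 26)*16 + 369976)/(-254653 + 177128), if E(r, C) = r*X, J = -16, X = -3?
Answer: -52904/11075 ≈ -4.7769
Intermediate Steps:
E(r, C) = -3*r (E(r, C) = r*(-3) = -3*r)
((E(J, -12) - 26)*16 + 369976)/(-254653 + 177128) = ((-3*(-16) - 26)*16 + 369976)/(-254653 + 177128) = ((48 - 26)*16 + 369976)/(-77525) = (22*16 + 369976)*(-1/77525) = (352 + 369976)*(-1/77525) = 370328*(-1/77525) = -52904/11075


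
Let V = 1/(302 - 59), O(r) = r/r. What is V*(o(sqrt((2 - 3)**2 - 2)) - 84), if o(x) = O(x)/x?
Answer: -28/81 - I/243 ≈ -0.34568 - 0.0041152*I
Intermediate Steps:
O(r) = 1
o(x) = 1/x
V = 1/243 ≈ 0.0041152
V*(o(sqrt((2 - 3)**2 - 2)) - 84) = (1/(sqrt((2 - 3)**2 - 2)) - 84)/243 = (1/(sqrt((-1)**2 - 2)) - 84)/243 = (1/(sqrt(1 - 2)) - 84)/243 = (1/(sqrt(-1)) - 84)/243 = (1/I - 84)/243 = (-I - 84)/243 = (-84 - I)/243 = -28/81 - I/243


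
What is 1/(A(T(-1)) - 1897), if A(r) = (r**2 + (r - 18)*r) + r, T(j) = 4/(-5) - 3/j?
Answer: -25/48118 ≈ -0.00051956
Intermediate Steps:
T(j) = -4/5 - 3/j (T(j) = 4*(-1/5) - 3/j = -4/5 - 3/j)
A(r) = r + r**2 + r*(-18 + r) (A(r) = (r**2 + (-18 + r)*r) + r = (r**2 + r*(-18 + r)) + r = r + r**2 + r*(-18 + r))
1/(A(T(-1)) - 1897) = 1/((-4/5 - 3/(-1))*(-17 + 2*(-4/5 - 3/(-1))) - 1897) = 1/((-4/5 - 3*(-1))*(-17 + 2*(-4/5 - 3*(-1))) - 1897) = 1/((-4/5 + 3)*(-17 + 2*(-4/5 + 3)) - 1897) = 1/(11*(-17 + 2*(11/5))/5 - 1897) = 1/(11*(-17 + 22/5)/5 - 1897) = 1/((11/5)*(-63/5) - 1897) = 1/(-693/25 - 1897) = 1/(-48118/25) = -25/48118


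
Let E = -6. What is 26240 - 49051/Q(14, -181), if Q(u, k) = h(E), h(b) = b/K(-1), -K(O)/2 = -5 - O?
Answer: 274924/3 ≈ 91641.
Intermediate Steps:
K(O) = 10 + 2*O (K(O) = -2*(-5 - O) = 10 + 2*O)
h(b) = b/8 (h(b) = b/(10 + 2*(-1)) = b/(10 - 2) = b/8)
Q(u, k) = -¾ (Q(u, k) = (⅛)*(-6) = -¾)
26240 - 49051/Q(14, -181) = 26240 - 49051/(-¾) = 26240 - 49051*(-4/3) = 26240 + 196204/3 = 274924/3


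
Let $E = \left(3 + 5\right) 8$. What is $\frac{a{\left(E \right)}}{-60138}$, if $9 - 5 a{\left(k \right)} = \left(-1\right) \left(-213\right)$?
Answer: $\frac{34}{50115} \approx 0.00067844$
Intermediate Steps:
$E = 64$ ($E = 8 \cdot 8 = 64$)
$a{\left(k \right)} = - \frac{204}{5}$ ($a{\left(k \right)} = \frac{9}{5} - \frac{\left(-1\right) \left(-213\right)}{5} = \frac{9}{5} - \frac{213}{5} = - \frac{204}{5}$)
$\frac{a{\left(E \right)}}{-60138} = - \frac{204}{5 \left(-60138\right)} = \left(- \frac{204}{5}\right) \left(- \frac{1}{60138}\right) = \frac{34}{50115}$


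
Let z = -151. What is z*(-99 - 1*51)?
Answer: 22650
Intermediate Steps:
z*(-99 - 1*51) = -151*(-99 - 1*51) = -151*(-99 - 51) = -151*(-150) = 22650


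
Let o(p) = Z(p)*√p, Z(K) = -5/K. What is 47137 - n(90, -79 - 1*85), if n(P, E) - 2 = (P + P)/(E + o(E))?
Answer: 69305288365/1470323 + 600*I*√41/1470323 ≈ 47136.0 + 0.0026129*I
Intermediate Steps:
o(p) = -5/√p (o(p) = (-5/p)*√p = -5/√p)
n(P, E) = 2 + 2*P/(E - 5/√E) (n(P, E) = 2 + (P + P)/(E - 5/√E) = 2 + (2*P)/(E - 5/√E) = 2 + 2*P/(E - 5/√E))
47137 - n(90, -79 - 1*85) = 47137 - 2*(-5 + √(-79 - 1*85)*((-79 - 1*85) + 90))/(-5 + (-79 - 1*85)^(3/2)) = 47137 - 2*(-5 + √(-79 - 85)*((-79 - 85) + 90))/(-5 + (-79 - 85)^(3/2)) = 47137 - 2*(-5 + √(-164)*(-164 + 90))/(-5 + (-164)^(3/2)) = 47137 - 2*(-5 + (2*I*√41)*(-74))/(-5 - 328*I*√41) = 47137 - 2*(-5 - 148*I*√41)/(-5 - 328*I*√41)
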